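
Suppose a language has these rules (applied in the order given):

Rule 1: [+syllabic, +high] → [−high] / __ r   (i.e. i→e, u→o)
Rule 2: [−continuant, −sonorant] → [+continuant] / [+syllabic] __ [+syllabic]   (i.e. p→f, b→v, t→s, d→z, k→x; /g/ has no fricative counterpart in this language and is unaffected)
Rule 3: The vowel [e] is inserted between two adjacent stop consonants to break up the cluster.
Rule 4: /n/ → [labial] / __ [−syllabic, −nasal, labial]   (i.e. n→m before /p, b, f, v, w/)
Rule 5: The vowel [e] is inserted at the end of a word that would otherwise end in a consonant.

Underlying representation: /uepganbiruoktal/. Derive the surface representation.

uepegamberuoketale

Rule 1 (pre-rhotic lowering): /i/ is a high vowel immediately before /r/, so it lowers to [e]. /uepganbiruoktal/ → uepganberuoktal.
Rule 2 (intervocalic spirantization): no segment meets the environment; /uepganberuoktal/ is unchanged.
Rule 3 (stop-cluster e-epenthesis): /p/ and /g/ form a stop–stop cluster, so [e] is inserted between them. /k/ and /t/ form a stop–stop cluster, so [e] is inserted between them. /uepganberuoktal/ → uepeganberuoketal.
Rule 4 (nasal place assimilation): /n/ precedes the labial consonant /b/, so it assimilates in place to [m]. /uepeganberuoketal/ → uepegamberuoketal.
Rule 5 (final e-epenthesis): the form ends in the consonant /l/, so [e] is inserted word-finally. /uepegamberuoketal/ → uepegamberuoketale.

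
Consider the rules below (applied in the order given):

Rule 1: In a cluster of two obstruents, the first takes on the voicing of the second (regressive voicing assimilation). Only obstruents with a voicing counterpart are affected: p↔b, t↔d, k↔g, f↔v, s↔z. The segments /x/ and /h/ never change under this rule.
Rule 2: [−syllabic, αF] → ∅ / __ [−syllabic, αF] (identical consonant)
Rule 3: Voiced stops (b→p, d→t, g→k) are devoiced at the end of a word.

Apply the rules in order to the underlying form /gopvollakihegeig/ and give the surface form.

gobvolakihegeik

Rule 1 (regressive voicing assimilation): /p/ precedes the voiced obstruent /v/, so it voices to [b] by assimilation. /gopvollakihegeig/ → gobvollakihegeig.
Rule 2 (degemination): /ll/ is a geminate; the first /l/ deletes. /gobvollakihegeig/ → gobvolakihegeig.
Rule 3 (final devoicing): /g/ is a voiced stop in word-final position, so it devoices to [k]. /gobvolakihegeig/ → gobvolakihegeik.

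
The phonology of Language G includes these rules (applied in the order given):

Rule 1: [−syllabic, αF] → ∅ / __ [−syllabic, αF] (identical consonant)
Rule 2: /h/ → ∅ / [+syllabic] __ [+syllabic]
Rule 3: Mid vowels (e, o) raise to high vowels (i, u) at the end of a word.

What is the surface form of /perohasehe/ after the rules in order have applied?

peroasei

Rule 1 (degemination): no segment meets the environment; /perohasehe/ is unchanged.
Rule 2 (intervocalic h-deletion): /h/ occurs between vowels /o/ and /a/, so it deletes. /h/ occurs between vowels /e/ and /e/, so it deletes. /perohasehe/ → peroasee.
Rule 3 (final vowel raising): /e/ is a mid vowel in word-final position, so it raises to [i]. /peroasee/ → peroasei.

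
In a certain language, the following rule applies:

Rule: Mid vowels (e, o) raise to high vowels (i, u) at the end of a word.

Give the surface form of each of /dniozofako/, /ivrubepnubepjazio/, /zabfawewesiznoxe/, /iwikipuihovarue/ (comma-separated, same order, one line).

/dniozofako/: /o/ is a mid vowel in word-final position, so it raises to [u]. → [dniozofaku].
/ivrubepnubepjazio/: /o/ is a mid vowel in word-final position, so it raises to [u]. → [ivrubepnubepjaziu].
/zabfawewesiznoxe/: /e/ is a mid vowel in word-final position, so it raises to [i]. → [zabfawewesiznoxi].
/iwikipuihovarue/: /e/ is a mid vowel in word-final position, so it raises to [i]. → [iwikipuihovarui].

dniozofaku, ivrubepnubepjaziu, zabfawewesiznoxi, iwikipuihovarui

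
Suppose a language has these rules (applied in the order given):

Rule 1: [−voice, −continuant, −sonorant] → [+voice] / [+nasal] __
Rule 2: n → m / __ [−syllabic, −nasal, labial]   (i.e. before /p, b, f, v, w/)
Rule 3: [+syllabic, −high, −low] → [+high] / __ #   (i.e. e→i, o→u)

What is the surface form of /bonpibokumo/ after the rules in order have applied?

Rule 1 (post-nasal voicing): /p/ is a voiceless stop immediately after the nasal /n/, so it voices to [b]. /bonpibokumo/ → bonbibokumo.
Rule 2 (nasal place assimilation): /n/ precedes the labial consonant /b/, so it assimilates in place to [m]. /bonbibokumo/ → bombibokumo.
Rule 3 (final vowel raising): /o/ is a mid vowel in word-final position, so it raises to [u]. /bombibokumo/ → bombibokumu.

bombibokumu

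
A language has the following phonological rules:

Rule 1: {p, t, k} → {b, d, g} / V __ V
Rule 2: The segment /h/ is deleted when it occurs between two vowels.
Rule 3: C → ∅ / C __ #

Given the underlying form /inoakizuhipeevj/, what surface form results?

Rule 1 (intervocalic voicing): /k/ is a voiceless stop between vowels /a/ and /i/, so it voices to [g]. /p/ is a voiceless stop between vowels /i/ and /e/, so it voices to [b]. /inoakizuhipeevj/ → inoagizuhibeevj.
Rule 2 (intervocalic h-deletion): /h/ occurs between vowels /u/ and /i/, so it deletes. /inoagizuhibeevj/ → inoagizuibeevj.
Rule 3 (final cluster simplification): /j/ is the second consonant of a word-final cluster /vj/, so it deletes. /inoagizuibeevj/ → inoagizuibeev.

inoagizuibeev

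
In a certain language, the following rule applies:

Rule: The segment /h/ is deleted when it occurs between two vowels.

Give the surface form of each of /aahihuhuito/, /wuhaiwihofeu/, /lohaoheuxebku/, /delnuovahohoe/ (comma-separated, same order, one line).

/aahihuhuito/: /h/ occurs between vowels /a/ and /i/, so it deletes. /h/ occurs between vowels /i/ and /u/, so it deletes. /h/ occurs between vowels /u/ and /u/, so it deletes. → [aaiuuito].
/wuhaiwihofeu/: /h/ occurs between vowels /u/ and /a/, so it deletes. /h/ occurs between vowels /i/ and /o/, so it deletes. → [wuaiwiofeu].
/lohaoheuxebku/: /h/ occurs between vowels /o/ and /a/, so it deletes. /h/ occurs between vowels /o/ and /e/, so it deletes. → [loaoeuxebku].
/delnuovahohoe/: /h/ occurs between vowels /a/ and /o/, so it deletes. /h/ occurs between vowels /o/ and /o/, so it deletes. → [delnuovaooe].

aaiuuito, wuaiwiofeu, loaoeuxebku, delnuovaooe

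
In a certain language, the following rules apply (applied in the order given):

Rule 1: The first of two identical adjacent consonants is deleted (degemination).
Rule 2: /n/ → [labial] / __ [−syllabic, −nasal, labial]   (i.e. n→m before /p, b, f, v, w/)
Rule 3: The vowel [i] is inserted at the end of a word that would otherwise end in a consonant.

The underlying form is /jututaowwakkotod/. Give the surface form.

jututaowakotodi

Rule 1 (degemination): /ww/ is a geminate; the first /w/ deletes. /kk/ is a geminate; the first /k/ deletes. /jututaowwakkotod/ → jututaowakotod.
Rule 2 (nasal place assimilation): no segment meets the environment; /jututaowakotod/ is unchanged.
Rule 3 (final i-epenthesis): the form ends in the consonant /d/, so [i] is inserted word-finally. /jututaowakotod/ → jututaowakotodi.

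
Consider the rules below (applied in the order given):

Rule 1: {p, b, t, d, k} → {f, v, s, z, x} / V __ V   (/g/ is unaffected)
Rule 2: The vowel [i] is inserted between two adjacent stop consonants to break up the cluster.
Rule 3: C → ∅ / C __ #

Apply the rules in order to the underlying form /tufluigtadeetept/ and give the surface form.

Rule 1 (intervocalic spirantization): /d/ is a stop between vowels /a/ and /e/, so it spirantizes to the fricative [z]. /t/ is a stop between vowels /e/ and /e/, so it spirantizes to the fricative [s]. /tufluigtadeetept/ → tufluigtazeesept.
Rule 2 (stop-cluster i-epenthesis): /g/ and /t/ form a stop–stop cluster, so [i] is inserted between them. /p/ and /t/ form a stop–stop cluster, so [i] is inserted between them. /tufluigtazeesept/ → tufluigitazeesepit.
Rule 3 (final cluster simplification): no segment meets the environment; /tufluigitazeesepit/ is unchanged.

tufluigitazeesepit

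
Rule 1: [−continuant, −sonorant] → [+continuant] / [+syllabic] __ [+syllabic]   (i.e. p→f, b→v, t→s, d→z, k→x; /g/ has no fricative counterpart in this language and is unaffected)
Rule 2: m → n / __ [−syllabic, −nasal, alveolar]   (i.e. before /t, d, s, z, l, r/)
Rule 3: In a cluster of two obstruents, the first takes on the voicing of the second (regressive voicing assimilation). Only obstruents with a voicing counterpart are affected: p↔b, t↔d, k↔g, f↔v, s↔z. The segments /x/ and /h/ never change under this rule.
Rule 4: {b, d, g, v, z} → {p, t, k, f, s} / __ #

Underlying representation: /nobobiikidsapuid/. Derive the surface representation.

Rule 1 (intervocalic spirantization): /b/ is a stop between vowels /o/ and /o/, so it spirantizes to the fricative [v]. /b/ is a stop between vowels /o/ and /i/, so it spirantizes to the fricative [v]. /k/ is a stop between vowels /i/ and /i/, so it spirantizes to the fricative [x]. /p/ is a stop between vowels /a/ and /u/, so it spirantizes to the fricative [f]. /nobobiikidsapuid/ → novoviixidsafuid.
Rule 2 (nasal place assimilation): no segment meets the environment; /novoviixidsafuid/ is unchanged.
Rule 3 (regressive voicing assimilation): /d/ precedes the voiceless obstruent /s/, so it devoices to [t] by assimilation. /novoviixidsafuid/ → novoviixitsafuid.
Rule 4 (final devoicing): /d/ is a voiced obstruent in word-final position, so it devoices to [t]. /novoviixitsafuid/ → novoviixitsafuit.

novoviixitsafuit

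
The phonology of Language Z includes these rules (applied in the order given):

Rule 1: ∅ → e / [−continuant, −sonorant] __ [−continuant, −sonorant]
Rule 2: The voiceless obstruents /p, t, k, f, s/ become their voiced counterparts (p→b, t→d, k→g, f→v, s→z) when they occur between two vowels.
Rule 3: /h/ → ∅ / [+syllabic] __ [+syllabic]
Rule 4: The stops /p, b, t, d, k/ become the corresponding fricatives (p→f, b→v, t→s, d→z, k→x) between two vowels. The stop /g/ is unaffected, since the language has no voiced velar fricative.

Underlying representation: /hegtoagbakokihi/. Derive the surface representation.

hegezoagevagogii

Rule 1 (stop-cluster e-epenthesis): /g/ and /t/ form a stop–stop cluster, so [e] is inserted between them. /g/ and /b/ form a stop–stop cluster, so [e] is inserted between them. /hegtoagbakokihi/ → hegetoagebakokihi.
Rule 2 (intervocalic voicing): /t/ is a voiceless obstruent between vowels /e/ and /o/, so it voices to [d]. /k/ is a voiceless obstruent between vowels /a/ and /o/, so it voices to [g]. /k/ is a voiceless obstruent between vowels /o/ and /i/, so it voices to [g]. /hegetoagebakokihi/ → hegedoagebagogihi.
Rule 3 (intervocalic h-deletion): /h/ occurs between vowels /i/ and /i/, so it deletes. /hegedoagebagogihi/ → hegedoagebagogii.
Rule 4 (intervocalic spirantization): /d/ is a stop between vowels /e/ and /o/, so it spirantizes to the fricative [z]. /b/ is a stop between vowels /e/ and /a/, so it spirantizes to the fricative [v]. /hegedoagebagogii/ → hegezoagevagogii.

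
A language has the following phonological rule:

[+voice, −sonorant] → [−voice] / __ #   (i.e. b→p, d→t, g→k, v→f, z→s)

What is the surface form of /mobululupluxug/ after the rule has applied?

mobululupluxuk

Scanning /mobululupluxug/: /b/ at position 3 is not in the conditioning environment; /g/ is a voiced obstruent in word-final position, so it devoices to [k].
Result: [mobululupluxuk].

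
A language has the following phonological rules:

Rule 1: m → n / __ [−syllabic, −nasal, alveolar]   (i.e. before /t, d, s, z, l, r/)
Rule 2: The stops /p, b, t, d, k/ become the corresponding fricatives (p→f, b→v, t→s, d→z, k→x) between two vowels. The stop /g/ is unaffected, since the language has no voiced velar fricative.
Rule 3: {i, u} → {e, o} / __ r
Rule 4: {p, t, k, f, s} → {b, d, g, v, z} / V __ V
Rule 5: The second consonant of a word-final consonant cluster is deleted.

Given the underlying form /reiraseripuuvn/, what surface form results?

Rule 1 (nasal place assimilation): no segment meets the environment; /reiraseripuuvn/ is unchanged.
Rule 2 (intervocalic spirantization): /p/ is a stop between vowels /i/ and /u/, so it spirantizes to the fricative [f]. /reiraseripuuvn/ → reiraserifuuvn.
Rule 3 (pre-rhotic lowering): /i/ is a high vowel immediately before /r/, so it lowers to [e]. /reiraserifuuvn/ → reeraserifuuvn.
Rule 4 (intervocalic voicing): /s/ is a voiceless obstruent between vowels /a/ and /e/, so it voices to [z]. /f/ is a voiceless obstruent between vowels /i/ and /u/, so it voices to [v]. /reeraserifuuvn/ → reerazerivuuvn.
Rule 5 (final cluster simplification): /n/ is the second consonant of a word-final cluster /vn/, so it deletes. /reerazerivuuvn/ → reerazerivuuv.

reerazerivuuv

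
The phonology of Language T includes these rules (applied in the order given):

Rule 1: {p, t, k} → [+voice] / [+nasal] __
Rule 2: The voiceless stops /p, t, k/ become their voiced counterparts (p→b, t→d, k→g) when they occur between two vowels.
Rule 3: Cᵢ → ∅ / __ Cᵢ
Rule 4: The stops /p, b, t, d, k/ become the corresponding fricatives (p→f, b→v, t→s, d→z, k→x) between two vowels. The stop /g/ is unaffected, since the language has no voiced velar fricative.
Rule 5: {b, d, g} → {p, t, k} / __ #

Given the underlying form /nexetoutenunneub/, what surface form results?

Rule 1 (post-nasal voicing): no segment meets the environment; /nexetoutenunneub/ is unchanged.
Rule 2 (intervocalic voicing): /t/ is a voiceless stop between vowels /e/ and /o/, so it voices to [d]. /t/ is a voiceless stop between vowels /u/ and /e/, so it voices to [d]. /nexetoutenunneub/ → nexedoudenunneub.
Rule 3 (degemination): /nn/ is a geminate; the first /n/ deletes. /nexedoudenunneub/ → nexedoudenuneub.
Rule 4 (intervocalic spirantization): /d/ is a stop between vowels /e/ and /o/, so it spirantizes to the fricative [z]. /d/ is a stop between vowels /u/ and /e/, so it spirantizes to the fricative [z]. /nexedoudenuneub/ → nexezouzenuneub.
Rule 5 (final devoicing): /b/ is a voiced stop in word-final position, so it devoices to [p]. /nexezouzenuneub/ → nexezouzenuneup.

nexezouzenuneup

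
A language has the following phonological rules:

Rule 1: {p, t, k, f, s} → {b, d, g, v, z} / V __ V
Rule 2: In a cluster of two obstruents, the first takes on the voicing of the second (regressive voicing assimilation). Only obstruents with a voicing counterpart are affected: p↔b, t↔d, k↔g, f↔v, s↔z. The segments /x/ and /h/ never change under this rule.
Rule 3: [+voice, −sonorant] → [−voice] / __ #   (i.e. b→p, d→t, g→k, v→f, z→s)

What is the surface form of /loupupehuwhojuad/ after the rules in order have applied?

Rule 1 (intervocalic voicing): /p/ is a voiceless obstruent between vowels /u/ and /u/, so it voices to [b]. /p/ is a voiceless obstruent between vowels /u/ and /e/, so it voices to [b]. /loupupehuwhojuad/ → loububehuwhojuad.
Rule 2 (regressive voicing assimilation): no segment meets the environment; /loububehuwhojuad/ is unchanged.
Rule 3 (final devoicing): /d/ is a voiced obstruent in word-final position, so it devoices to [t]. /loububehuwhojuad/ → loububehuwhojuat.

loububehuwhojuat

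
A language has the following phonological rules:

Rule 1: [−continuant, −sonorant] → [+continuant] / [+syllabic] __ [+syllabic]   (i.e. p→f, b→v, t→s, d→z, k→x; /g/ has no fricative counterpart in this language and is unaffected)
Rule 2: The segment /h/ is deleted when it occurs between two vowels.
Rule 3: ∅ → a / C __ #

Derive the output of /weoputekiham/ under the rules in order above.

Rule 1 (intervocalic spirantization): /p/ is a stop between vowels /o/ and /u/, so it spirantizes to the fricative [f]. /t/ is a stop between vowels /u/ and /e/, so it spirantizes to the fricative [s]. /k/ is a stop between vowels /e/ and /i/, so it spirantizes to the fricative [x]. /weoputekiham/ → weofusexiham.
Rule 2 (intervocalic h-deletion): /h/ occurs between vowels /i/ and /a/, so it deletes. /weofusexiham/ → weofusexiam.
Rule 3 (final a-epenthesis): the form ends in the consonant /m/, so [a] is inserted word-finally. /weofusexiam/ → weofusexiama.

weofusexiama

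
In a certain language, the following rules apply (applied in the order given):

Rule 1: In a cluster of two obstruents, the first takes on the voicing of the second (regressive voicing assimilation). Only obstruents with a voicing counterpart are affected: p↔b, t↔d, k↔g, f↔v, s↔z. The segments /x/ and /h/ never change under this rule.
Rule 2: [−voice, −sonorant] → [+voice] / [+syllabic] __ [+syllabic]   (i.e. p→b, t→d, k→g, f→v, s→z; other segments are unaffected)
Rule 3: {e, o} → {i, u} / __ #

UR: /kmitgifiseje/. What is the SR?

Rule 1 (regressive voicing assimilation): /t/ precedes the voiced obstruent /g/, so it voices to [d] by assimilation. /kmitgifiseje/ → kmidgifiseje.
Rule 2 (intervocalic voicing): /f/ is a voiceless obstruent between vowels /i/ and /i/, so it voices to [v]. /s/ is a voiceless obstruent between vowels /i/ and /e/, so it voices to [z]. /kmidgifiseje/ → kmidgivizeje.
Rule 3 (final vowel raising): /e/ is a mid vowel in word-final position, so it raises to [i]. /kmidgivizeje/ → kmidgivizeji.

kmidgivizeji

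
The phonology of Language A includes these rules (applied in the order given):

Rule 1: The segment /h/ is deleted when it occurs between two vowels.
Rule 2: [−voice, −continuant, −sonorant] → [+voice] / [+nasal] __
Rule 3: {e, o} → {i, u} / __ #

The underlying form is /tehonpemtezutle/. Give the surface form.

teonbemdezutli

Rule 1 (intervocalic h-deletion): /h/ occurs between vowels /e/ and /o/, so it deletes. /tehonpemtezutle/ → teonpemtezutle.
Rule 2 (post-nasal voicing): /p/ is a voiceless stop immediately after the nasal /n/, so it voices to [b]. /t/ is a voiceless stop immediately after the nasal /m/, so it voices to [d]. /teonpemtezutle/ → teonbemdezutle.
Rule 3 (final vowel raising): /e/ is a mid vowel in word-final position, so it raises to [i]. /teonbemdezutle/ → teonbemdezutli.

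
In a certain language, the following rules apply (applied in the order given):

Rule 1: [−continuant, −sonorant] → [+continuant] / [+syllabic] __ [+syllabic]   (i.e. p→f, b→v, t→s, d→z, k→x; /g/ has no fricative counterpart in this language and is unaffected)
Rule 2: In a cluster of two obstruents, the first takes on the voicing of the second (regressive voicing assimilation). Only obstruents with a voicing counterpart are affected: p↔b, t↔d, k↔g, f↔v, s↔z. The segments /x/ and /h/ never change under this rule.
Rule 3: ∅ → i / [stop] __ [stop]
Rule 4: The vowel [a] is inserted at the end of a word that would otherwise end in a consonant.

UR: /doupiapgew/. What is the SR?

Rule 1 (intervocalic spirantization): /p/ is a stop between vowels /u/ and /i/, so it spirantizes to the fricative [f]. /doupiapgew/ → doufiapgew.
Rule 2 (regressive voicing assimilation): /p/ precedes the voiced obstruent /g/, so it voices to [b] by assimilation. /doufiapgew/ → doufiabgew.
Rule 3 (stop-cluster i-epenthesis): /b/ and /g/ form a stop–stop cluster, so [i] is inserted between them. /doufiabgew/ → doufiabigew.
Rule 4 (final a-epenthesis): the form ends in the consonant /w/, so [a] is inserted word-finally. /doufiabigew/ → doufiabigewa.

doufiabigewa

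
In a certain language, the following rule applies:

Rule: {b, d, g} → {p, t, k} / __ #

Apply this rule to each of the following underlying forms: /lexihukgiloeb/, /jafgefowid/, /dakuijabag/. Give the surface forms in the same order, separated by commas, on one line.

/lexihukgiloeb/: /b/ is a voiced stop in word-final position, so it devoices to [p]. → [lexihukgiloep].
/jafgefowid/: /d/ is a voiced stop in word-final position, so it devoices to [t]. → [jafgefowit].
/dakuijabag/: /g/ is a voiced stop in word-final position, so it devoices to [k]. → [dakuijabak].

lexihukgiloep, jafgefowit, dakuijabak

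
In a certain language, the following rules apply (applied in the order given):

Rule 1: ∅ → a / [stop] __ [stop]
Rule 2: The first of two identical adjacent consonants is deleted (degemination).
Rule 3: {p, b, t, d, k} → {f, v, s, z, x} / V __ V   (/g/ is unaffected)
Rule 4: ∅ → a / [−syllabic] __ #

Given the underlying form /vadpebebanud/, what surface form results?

vazafevevanuda

Rule 1 (stop-cluster a-epenthesis): /d/ and /p/ form a stop–stop cluster, so [a] is inserted between them. /vadpebebanud/ → vadapebebanud.
Rule 2 (degemination): no segment meets the environment; /vadapebebanud/ is unchanged.
Rule 3 (intervocalic spirantization): /d/ is a stop between vowels /a/ and /a/, so it spirantizes to the fricative [z]. /p/ is a stop between vowels /a/ and /e/, so it spirantizes to the fricative [f]. /b/ is a stop between vowels /e/ and /e/, so it spirantizes to the fricative [v]. /b/ is a stop between vowels /e/ and /a/, so it spirantizes to the fricative [v]. /vadapebebanud/ → vazafevevanud.
Rule 4 (final a-epenthesis): the form ends in the consonant /d/, so [a] is inserted word-finally. /vazafevevanud/ → vazafevevanuda.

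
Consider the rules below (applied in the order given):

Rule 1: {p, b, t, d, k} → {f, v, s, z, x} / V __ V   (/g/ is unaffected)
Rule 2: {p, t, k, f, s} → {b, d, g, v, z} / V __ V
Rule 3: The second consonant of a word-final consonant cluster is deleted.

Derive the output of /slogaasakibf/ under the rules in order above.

slogaazaxib

Rule 1 (intervocalic spirantization): /k/ is a stop between vowels /a/ and /i/, so it spirantizes to the fricative [x]. /slogaasakibf/ → slogaasaxibf.
Rule 2 (intervocalic voicing): /s/ is a voiceless obstruent between vowels /a/ and /a/, so it voices to [z]. /slogaasaxibf/ → slogaazaxibf.
Rule 3 (final cluster simplification): /f/ is the second consonant of a word-final cluster /bf/, so it deletes. /slogaazaxibf/ → slogaazaxib.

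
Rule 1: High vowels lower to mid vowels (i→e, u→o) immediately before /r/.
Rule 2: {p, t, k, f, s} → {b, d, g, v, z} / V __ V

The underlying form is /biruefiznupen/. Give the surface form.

berueviznuben

Rule 1 (pre-rhotic lowering): /i/ is a high vowel immediately before /r/, so it lowers to [e]. /biruefiznupen/ → beruefiznupen.
Rule 2 (intervocalic voicing): /f/ is a voiceless obstruent between vowels /e/ and /i/, so it voices to [v]. /p/ is a voiceless obstruent between vowels /u/ and /e/, so it voices to [b]. /beruefiznupen/ → berueviznuben.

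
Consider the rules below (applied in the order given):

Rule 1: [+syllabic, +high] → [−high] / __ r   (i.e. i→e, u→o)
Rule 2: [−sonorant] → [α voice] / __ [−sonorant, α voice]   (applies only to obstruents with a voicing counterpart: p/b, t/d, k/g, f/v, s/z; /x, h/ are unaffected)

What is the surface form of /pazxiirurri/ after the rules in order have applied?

Rule 1 (pre-rhotic lowering): /i/ is a high vowel immediately before /r/, so it lowers to [e]. /u/ is a high vowel immediately before /r/, so it lowers to [o]. /pazxiirurri/ → pazxierorri.
Rule 2 (regressive voicing assimilation): /z/ precedes the voiceless obstruent /x/, so it devoices to [s] by assimilation. /pazxierorri/ → pasxierorri.

pasxierorri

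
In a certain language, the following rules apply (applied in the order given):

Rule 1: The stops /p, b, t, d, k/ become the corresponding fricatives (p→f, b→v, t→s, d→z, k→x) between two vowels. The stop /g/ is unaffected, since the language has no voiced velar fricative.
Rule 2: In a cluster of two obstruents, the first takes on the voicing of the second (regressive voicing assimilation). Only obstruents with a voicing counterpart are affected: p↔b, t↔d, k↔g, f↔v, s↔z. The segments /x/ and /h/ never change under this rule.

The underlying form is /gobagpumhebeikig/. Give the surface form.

Rule 1 (intervocalic spirantization): /b/ is a stop between vowels /o/ and /a/, so it spirantizes to the fricative [v]. /b/ is a stop between vowels /e/ and /e/, so it spirantizes to the fricative [v]. /k/ is a stop between vowels /i/ and /i/, so it spirantizes to the fricative [x]. /gobagpumhebeikig/ → govagpumheveixig.
Rule 2 (regressive voicing assimilation): /g/ precedes the voiceless obstruent /p/, so it devoices to [k] by assimilation. /govagpumheveixig/ → govakpumheveixig.

govakpumheveixig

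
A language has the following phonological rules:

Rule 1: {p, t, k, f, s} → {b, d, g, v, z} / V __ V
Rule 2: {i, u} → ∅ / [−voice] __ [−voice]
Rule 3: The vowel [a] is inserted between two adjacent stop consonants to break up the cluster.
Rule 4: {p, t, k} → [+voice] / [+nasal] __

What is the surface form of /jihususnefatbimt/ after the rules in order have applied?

Rule 1 (intervocalic voicing): /s/ is a voiceless obstruent between vowels /u/ and /u/, so it voices to [z]. /f/ is a voiceless obstruent between vowels /e/ and /a/, so it voices to [v]. /jihususnefatbimt/ → jihuzusnevatbimt.
Rule 2 (high vowel syncope): no segment meets the environment; /jihuzusnevatbimt/ is unchanged.
Rule 3 (stop-cluster a-epenthesis): /t/ and /b/ form a stop–stop cluster, so [a] is inserted between them. /jihuzusnevatbimt/ → jihuzusnevatabimt.
Rule 4 (post-nasal voicing): /t/ is a voiceless stop immediately after the nasal /m/, so it voices to [d]. /jihuzusnevatabimt/ → jihuzusnevatabimd.

jihuzusnevatabimd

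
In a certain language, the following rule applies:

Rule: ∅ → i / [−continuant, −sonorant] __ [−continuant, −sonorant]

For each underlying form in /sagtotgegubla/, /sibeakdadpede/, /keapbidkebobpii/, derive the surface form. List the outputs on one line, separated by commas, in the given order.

sagitotigegubla, sibeakidadipede, keapibidikebobipii

/sagtotgegubla/: /g/ and /t/ form a stop–stop cluster, so [i] is inserted between them. /t/ and /g/ form a stop–stop cluster, so [i] is inserted between them. → [sagitotigegubla].
/sibeakdadpede/: /k/ and /d/ form a stop–stop cluster, so [i] is inserted between them. /d/ and /p/ form a stop–stop cluster, so [i] is inserted between them. → [sibeakidadipede].
/keapbidkebobpii/: /p/ and /b/ form a stop–stop cluster, so [i] is inserted between them. /d/ and /k/ form a stop–stop cluster, so [i] is inserted between them. /b/ and /p/ form a stop–stop cluster, so [i] is inserted between them. → [keapibidikebobipii].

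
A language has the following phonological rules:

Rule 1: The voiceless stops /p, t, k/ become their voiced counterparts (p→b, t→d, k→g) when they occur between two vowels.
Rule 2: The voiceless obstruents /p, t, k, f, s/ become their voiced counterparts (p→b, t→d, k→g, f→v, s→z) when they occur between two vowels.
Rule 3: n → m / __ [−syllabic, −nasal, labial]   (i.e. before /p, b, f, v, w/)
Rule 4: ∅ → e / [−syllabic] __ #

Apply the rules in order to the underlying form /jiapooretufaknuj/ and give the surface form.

Rule 1 (intervocalic voicing): /p/ is a voiceless stop between vowels /a/ and /o/, so it voices to [b]. /t/ is a voiceless stop between vowels /e/ and /u/, so it voices to [d]. /jiapooretufaknuj/ → jiabooredufaknuj.
Rule 2 (intervocalic voicing): /f/ is a voiceless obstruent between vowels /u/ and /a/, so it voices to [v]. /jiabooredufaknuj/ → jiabooreduvaknuj.
Rule 3 (nasal place assimilation): no segment meets the environment; /jiabooreduvaknuj/ is unchanged.
Rule 4 (final e-epenthesis): the form ends in the consonant /j/, so [e] is inserted word-finally. /jiabooreduvaknuj/ → jiabooreduvaknuje.

jiabooreduvaknuje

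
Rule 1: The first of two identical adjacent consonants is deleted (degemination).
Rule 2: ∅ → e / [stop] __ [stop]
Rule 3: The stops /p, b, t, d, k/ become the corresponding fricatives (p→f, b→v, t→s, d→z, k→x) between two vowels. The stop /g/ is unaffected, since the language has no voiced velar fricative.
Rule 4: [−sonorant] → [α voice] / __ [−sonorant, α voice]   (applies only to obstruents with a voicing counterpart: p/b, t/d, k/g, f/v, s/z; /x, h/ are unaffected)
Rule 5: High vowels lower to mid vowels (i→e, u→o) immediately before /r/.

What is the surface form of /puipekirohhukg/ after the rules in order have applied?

Rule 1 (degemination): /hh/ is a geminate; the first /h/ deletes. /puipekirohhukg/ → puipekirohukg.
Rule 2 (stop-cluster e-epenthesis): /k/ and /g/ form a stop–stop cluster, so [e] is inserted between them. /puipekirohukg/ → puipekirohukeg.
Rule 3 (intervocalic spirantization): /p/ is a stop between vowels /i/ and /e/, so it spirantizes to the fricative [f]. /k/ is a stop between vowels /e/ and /i/, so it spirantizes to the fricative [x]. /k/ is a stop between vowels /u/ and /e/, so it spirantizes to the fricative [x]. /puipekirohukeg/ → puifexirohuxeg.
Rule 4 (regressive voicing assimilation): no segment meets the environment; /puifexirohuxeg/ is unchanged.
Rule 5 (pre-rhotic lowering): /i/ is a high vowel immediately before /r/, so it lowers to [e]. /puifexirohuxeg/ → puifexerohuxeg.

puifexerohuxeg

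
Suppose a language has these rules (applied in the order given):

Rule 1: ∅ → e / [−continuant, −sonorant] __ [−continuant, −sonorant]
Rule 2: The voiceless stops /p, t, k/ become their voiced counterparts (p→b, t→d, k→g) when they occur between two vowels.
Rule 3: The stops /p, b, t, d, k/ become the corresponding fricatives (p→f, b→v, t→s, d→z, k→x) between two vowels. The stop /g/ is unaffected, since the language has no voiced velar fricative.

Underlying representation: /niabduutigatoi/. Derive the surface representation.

niavezuuzigazoi

Rule 1 (stop-cluster e-epenthesis): /b/ and /d/ form a stop–stop cluster, so [e] is inserted between them. /niabduutigatoi/ → niabeduutigatoi.
Rule 2 (intervocalic voicing): /t/ is a voiceless stop between vowels /u/ and /i/, so it voices to [d]. /t/ is a voiceless stop between vowels /a/ and /o/, so it voices to [d]. /niabeduutigatoi/ → niabeduudigadoi.
Rule 3 (intervocalic spirantization): /b/ is a stop between vowels /a/ and /e/, so it spirantizes to the fricative [v]. /d/ is a stop between vowels /e/ and /u/, so it spirantizes to the fricative [z]. /d/ is a stop between vowels /u/ and /i/, so it spirantizes to the fricative [z]. /d/ is a stop between vowels /a/ and /o/, so it spirantizes to the fricative [z]. /niabeduudigadoi/ → niavezuuzigazoi.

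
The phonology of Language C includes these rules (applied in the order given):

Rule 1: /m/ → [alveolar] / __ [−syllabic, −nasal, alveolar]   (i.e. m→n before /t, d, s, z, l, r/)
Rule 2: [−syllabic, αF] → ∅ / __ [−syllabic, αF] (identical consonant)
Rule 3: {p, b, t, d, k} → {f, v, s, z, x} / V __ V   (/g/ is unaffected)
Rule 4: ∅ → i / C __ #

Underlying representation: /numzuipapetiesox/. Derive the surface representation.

Rule 1 (nasal place assimilation): /m/ precedes the alveolar consonant /z/, so it assimilates in place to [n]. /numzuipapetiesox/ → nunzuipapetiesox.
Rule 2 (degemination): no segment meets the environment; /nunzuipapetiesox/ is unchanged.
Rule 3 (intervocalic spirantization): /p/ is a stop between vowels /i/ and /a/, so it spirantizes to the fricative [f]. /p/ is a stop between vowels /a/ and /e/, so it spirantizes to the fricative [f]. /t/ is a stop between vowels /e/ and /i/, so it spirantizes to the fricative [s]. /nunzuipapetiesox/ → nunzuifafesiesox.
Rule 4 (final i-epenthesis): the form ends in the consonant /x/, so [i] is inserted word-finally. /nunzuifafesiesox/ → nunzuifafesiesoxi.

nunzuifafesiesoxi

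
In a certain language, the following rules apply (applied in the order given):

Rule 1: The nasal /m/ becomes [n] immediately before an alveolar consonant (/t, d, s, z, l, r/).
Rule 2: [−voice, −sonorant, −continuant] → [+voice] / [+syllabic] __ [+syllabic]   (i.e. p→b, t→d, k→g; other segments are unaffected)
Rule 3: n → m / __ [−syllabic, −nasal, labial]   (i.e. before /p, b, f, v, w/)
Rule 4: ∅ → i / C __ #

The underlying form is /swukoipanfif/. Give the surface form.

Rule 1 (nasal place assimilation): no segment meets the environment; /swukoipanfif/ is unchanged.
Rule 2 (intervocalic voicing): /k/ is a voiceless stop between vowels /u/ and /o/, so it voices to [g]. /p/ is a voiceless stop between vowels /i/ and /a/, so it voices to [b]. /swukoipanfif/ → swugoibanfif.
Rule 3 (nasal place assimilation): /n/ precedes the labial consonant /f/, so it assimilates in place to [m]. /swugoibanfif/ → swugoibamfif.
Rule 4 (final i-epenthesis): the form ends in the consonant /f/, so [i] is inserted word-finally. /swugoibamfif/ → swugoibamfifi.

swugoibamfifi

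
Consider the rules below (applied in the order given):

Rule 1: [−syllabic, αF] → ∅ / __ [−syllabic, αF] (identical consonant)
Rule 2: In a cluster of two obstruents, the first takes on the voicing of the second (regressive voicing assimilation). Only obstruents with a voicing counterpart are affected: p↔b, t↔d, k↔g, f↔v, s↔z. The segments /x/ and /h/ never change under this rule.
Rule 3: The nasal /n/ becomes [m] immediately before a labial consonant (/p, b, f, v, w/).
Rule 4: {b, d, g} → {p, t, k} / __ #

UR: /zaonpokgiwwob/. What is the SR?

zaompoggiwop

Rule 1 (degemination): /ww/ is a geminate; the first /w/ deletes. /zaonpokgiwwob/ → zaonpokgiwob.
Rule 2 (regressive voicing assimilation): /k/ precedes the voiced obstruent /g/, so it voices to [g] by assimilation. /zaonpokgiwob/ → zaonpoggiwob.
Rule 3 (nasal place assimilation): /n/ precedes the labial consonant /p/, so it assimilates in place to [m]. /zaonpoggiwob/ → zaompoggiwob.
Rule 4 (final devoicing): /b/ is a voiced stop in word-final position, so it devoices to [p]. /zaompoggiwob/ → zaompoggiwop.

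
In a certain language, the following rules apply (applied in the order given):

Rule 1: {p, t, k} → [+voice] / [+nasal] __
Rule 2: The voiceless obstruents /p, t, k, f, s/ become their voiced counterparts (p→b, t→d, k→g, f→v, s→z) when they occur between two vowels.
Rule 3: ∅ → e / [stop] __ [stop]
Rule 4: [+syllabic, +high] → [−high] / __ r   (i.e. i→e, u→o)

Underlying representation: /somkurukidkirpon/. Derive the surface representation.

Rule 1 (post-nasal voicing): /k/ is a voiceless stop immediately after the nasal /m/, so it voices to [g]. /somkurukidkirpon/ → somgurukidkirpon.
Rule 2 (intervocalic voicing): /k/ is a voiceless obstruent between vowels /u/ and /i/, so it voices to [g]. /somgurukidkirpon/ → somgurugidkirpon.
Rule 3 (stop-cluster e-epenthesis): /d/ and /k/ form a stop–stop cluster, so [e] is inserted between them. /somgurugidkirpon/ → somgurugidekirpon.
Rule 4 (pre-rhotic lowering): /u/ is a high vowel immediately before /r/, so it lowers to [o]. /i/ is a high vowel immediately before /r/, so it lowers to [e]. /somgurugidekirpon/ → somgorugidekerpon.

somgorugidekerpon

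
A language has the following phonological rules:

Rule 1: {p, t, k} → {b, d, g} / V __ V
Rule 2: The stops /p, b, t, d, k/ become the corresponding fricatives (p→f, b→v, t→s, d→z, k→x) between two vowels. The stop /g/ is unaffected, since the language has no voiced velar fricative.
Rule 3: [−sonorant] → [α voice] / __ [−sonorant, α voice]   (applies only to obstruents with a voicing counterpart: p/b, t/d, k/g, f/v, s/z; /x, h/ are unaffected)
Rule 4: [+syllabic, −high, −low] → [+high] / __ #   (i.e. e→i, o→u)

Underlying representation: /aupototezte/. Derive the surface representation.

auvozozesti

Rule 1 (intervocalic voicing): /p/ is a voiceless stop between vowels /u/ and /o/, so it voices to [b]. /t/ is a voiceless stop between vowels /o/ and /o/, so it voices to [d]. /t/ is a voiceless stop between vowels /o/ and /e/, so it voices to [d]. /aupototezte/ → aubododezte.
Rule 2 (intervocalic spirantization): /b/ is a stop between vowels /u/ and /o/, so it spirantizes to the fricative [v]. /d/ is a stop between vowels /o/ and /o/, so it spirantizes to the fricative [z]. /d/ is a stop between vowels /o/ and /e/, so it spirantizes to the fricative [z]. /aubododezte/ → auvozozezte.
Rule 3 (regressive voicing assimilation): /z/ precedes the voiceless obstruent /t/, so it devoices to [s] by assimilation. /auvozozezte/ → auvozozeste.
Rule 4 (final vowel raising): /e/ is a mid vowel in word-final position, so it raises to [i]. /auvozozeste/ → auvozozesti.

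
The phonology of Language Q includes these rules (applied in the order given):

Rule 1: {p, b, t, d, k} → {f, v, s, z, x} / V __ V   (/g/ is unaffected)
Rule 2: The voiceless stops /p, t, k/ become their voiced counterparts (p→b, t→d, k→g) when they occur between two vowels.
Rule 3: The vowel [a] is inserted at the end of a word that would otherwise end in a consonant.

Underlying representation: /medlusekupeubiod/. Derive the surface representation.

medlusexufeuvioda

Rule 1 (intervocalic spirantization): /k/ is a stop between vowels /e/ and /u/, so it spirantizes to the fricative [x]. /p/ is a stop between vowels /u/ and /e/, so it spirantizes to the fricative [f]. /b/ is a stop between vowels /u/ and /i/, so it spirantizes to the fricative [v]. /medlusekupeubiod/ → medlusexufeuviod.
Rule 2 (intervocalic voicing): no segment meets the environment; /medlusexufeuviod/ is unchanged.
Rule 3 (final a-epenthesis): the form ends in the consonant /d/, so [a] is inserted word-finally. /medlusexufeuviod/ → medlusexufeuvioda.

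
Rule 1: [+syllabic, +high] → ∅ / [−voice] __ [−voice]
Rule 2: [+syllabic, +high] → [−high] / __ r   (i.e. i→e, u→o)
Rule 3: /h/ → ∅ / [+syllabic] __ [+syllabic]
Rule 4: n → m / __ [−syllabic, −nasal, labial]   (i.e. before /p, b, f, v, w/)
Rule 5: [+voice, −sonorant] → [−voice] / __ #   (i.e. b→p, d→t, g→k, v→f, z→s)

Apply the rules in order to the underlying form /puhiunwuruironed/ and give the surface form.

Rule 1 (high vowel syncope): /u/ is a high vowel flanked by voiceless consonants /p/ and /h/, so it deletes. /puhiunwuruironed/ → phiunwuruironed.
Rule 2 (pre-rhotic lowering): /u/ is a high vowel immediately before /r/, so it lowers to [o]. /i/ is a high vowel immediately before /r/, so it lowers to [e]. /phiunwuruironed/ → phiunworueroned.
Rule 3 (intervocalic h-deletion): no segment meets the environment; /phiunworueroned/ is unchanged.
Rule 4 (nasal place assimilation): /n/ precedes the labial consonant /w/, so it assimilates in place to [m]. /phiunworueroned/ → phiumworueroned.
Rule 5 (final devoicing): /d/ is a voiced obstruent in word-final position, so it devoices to [t]. /phiumworueroned/ → phiumworueronet.

phiumworueronet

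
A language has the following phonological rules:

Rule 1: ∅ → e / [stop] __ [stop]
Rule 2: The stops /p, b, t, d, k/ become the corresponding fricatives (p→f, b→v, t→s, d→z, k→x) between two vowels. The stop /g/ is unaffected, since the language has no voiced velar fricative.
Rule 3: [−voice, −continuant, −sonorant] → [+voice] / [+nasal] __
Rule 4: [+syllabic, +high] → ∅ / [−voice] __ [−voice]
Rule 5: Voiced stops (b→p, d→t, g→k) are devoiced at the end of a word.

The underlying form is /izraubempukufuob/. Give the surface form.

izrauvembuxfuop

Rule 1 (stop-cluster e-epenthesis): no segment meets the environment; /izraubempukufuob/ is unchanged.
Rule 2 (intervocalic spirantization): /b/ is a stop between vowels /u/ and /e/, so it spirantizes to the fricative [v]. /k/ is a stop between vowels /u/ and /u/, so it spirantizes to the fricative [x]. /izraubempukufuob/ → izrauvempuxufuob.
Rule 3 (post-nasal voicing): /p/ is a voiceless stop immediately after the nasal /m/, so it voices to [b]. /izrauvempuxufuob/ → izrauvembuxufuob.
Rule 4 (high vowel syncope): /u/ is a high vowel flanked by voiceless consonants /x/ and /f/, so it deletes. /izrauvembuxufuob/ → izrauvembuxfuob.
Rule 5 (final devoicing): /b/ is a voiced stop in word-final position, so it devoices to [p]. /izrauvembuxfuob/ → izrauvembuxfuop.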